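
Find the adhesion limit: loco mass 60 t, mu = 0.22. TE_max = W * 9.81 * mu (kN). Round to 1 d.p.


TE_max = W * g * mu
TE_max = 60 * 9.81 * 0.22
TE_max = 588.6 * 0.22
TE_max = 129.5 kN

129.5


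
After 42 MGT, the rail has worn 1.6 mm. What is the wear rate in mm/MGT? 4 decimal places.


Wear rate = total wear / cumulative tonnage
Rate = 1.6 / 42
Rate = 0.0381 mm/MGT

0.0381


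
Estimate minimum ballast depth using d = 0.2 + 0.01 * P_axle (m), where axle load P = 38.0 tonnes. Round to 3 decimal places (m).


d = 0.2 + 0.01 * 38.0
d = 0.2 + 0.38
d = 0.580 m

0.580


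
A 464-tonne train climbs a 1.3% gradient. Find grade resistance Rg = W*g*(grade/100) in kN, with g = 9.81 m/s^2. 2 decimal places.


Rg = W * 9.81 * grade / 100
Rg = 464 * 9.81 * 1.3 / 100
Rg = 4551.84 * 0.013
Rg = 59.17 kN

59.17


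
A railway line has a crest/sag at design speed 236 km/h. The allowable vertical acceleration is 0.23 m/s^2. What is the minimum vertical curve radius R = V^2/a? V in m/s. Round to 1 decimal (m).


Convert speed: V = 236 / 3.6 = 65.5556 m/s
V^2 = 4297.5309 m^2/s^2
R_v = 4297.5309 / 0.23
R_v = 18684.9 m

18684.9


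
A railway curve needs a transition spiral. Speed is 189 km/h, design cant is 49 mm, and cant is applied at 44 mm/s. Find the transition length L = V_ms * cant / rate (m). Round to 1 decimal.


Convert speed: V = 189 / 3.6 = 52.5 m/s
L = 52.5 * 49 / 44
L = 2572.5 / 44
L = 58.5 m

58.5


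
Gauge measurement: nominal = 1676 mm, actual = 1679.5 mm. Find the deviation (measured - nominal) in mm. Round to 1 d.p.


Deviation = measured - nominal
Deviation = 1679.5 - 1676
Deviation = 3.5 mm

3.5


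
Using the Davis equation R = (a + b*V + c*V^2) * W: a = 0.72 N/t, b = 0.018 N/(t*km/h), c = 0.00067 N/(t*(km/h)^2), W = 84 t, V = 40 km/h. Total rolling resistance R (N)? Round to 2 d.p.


b*V = 0.018 * 40 = 0.72
c*V^2 = 0.00067 * 1600 = 1.072
R_per_t = 0.72 + 0.72 + 1.072 = 2.512 N/t
R_total = 2.512 * 84 = 211.01 N

211.01


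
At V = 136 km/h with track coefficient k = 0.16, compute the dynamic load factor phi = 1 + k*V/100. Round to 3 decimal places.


phi = 1 + k * V / 100
phi = 1 + 0.16 * 136 / 100
phi = 1 + 0.2176
phi = 1.218

1.218


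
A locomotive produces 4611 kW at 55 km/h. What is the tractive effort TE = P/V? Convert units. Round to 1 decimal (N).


Convert: P = 4611 kW = 4611000 W
V = 55 / 3.6 = 15.2778 m/s
TE = 4611000 / 15.2778
TE = 301810.9 N

301810.9


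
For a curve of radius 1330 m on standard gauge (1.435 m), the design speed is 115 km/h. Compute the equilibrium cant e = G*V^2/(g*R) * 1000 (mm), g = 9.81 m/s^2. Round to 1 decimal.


Convert speed: V = 115 / 3.6 = 31.9444 m/s
Apply formula: e = 1.435 * 31.9444^2 / (9.81 * 1330)
e = 1.435 * 1020.4475 / 13047.3
e = 0.112233 m = 112.2 mm

112.2


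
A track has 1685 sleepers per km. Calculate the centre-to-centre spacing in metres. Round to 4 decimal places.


Spacing = 1000 m / number of sleepers
Spacing = 1000 / 1685
Spacing = 0.5935 m

0.5935


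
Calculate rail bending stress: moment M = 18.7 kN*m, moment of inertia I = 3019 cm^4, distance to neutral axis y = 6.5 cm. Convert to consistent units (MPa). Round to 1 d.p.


Convert units:
M = 18.7 kN*m = 18700000 N*mm
y = 6.5 cm = 65 mm
I = 3019 cm^4 = 30190000 mm^4
sigma = 18700000 * 65 / 30190000
sigma = 40.3 MPa

40.3


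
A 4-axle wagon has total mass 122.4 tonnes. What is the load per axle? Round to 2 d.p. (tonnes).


Load per axle = total weight / number of axles
Load = 122.4 / 4
Load = 30.60 tonnes

30.60


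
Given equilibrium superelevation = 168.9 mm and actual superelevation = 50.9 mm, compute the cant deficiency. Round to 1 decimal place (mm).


Cant deficiency = equilibrium cant - actual cant
CD = 168.9 - 50.9
CD = 118.0 mm

118.0


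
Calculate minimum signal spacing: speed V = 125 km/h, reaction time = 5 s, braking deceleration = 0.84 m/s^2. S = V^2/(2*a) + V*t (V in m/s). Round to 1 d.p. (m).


V = 125 / 3.6 = 34.7222 m/s
Braking distance = 34.7222^2 / (2*0.84) = 717.6385 m
Sighting distance = 34.7222 * 5 = 173.6111 m
S = 717.6385 + 173.6111 = 891.2 m

891.2


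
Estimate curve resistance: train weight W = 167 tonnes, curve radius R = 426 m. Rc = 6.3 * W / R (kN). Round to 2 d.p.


Rc = 6.3 * W / R
Rc = 6.3 * 167 / 426
Rc = 1052.1 / 426
Rc = 2.47 kN

2.47


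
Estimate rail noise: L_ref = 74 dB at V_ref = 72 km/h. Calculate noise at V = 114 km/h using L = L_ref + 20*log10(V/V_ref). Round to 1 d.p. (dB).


V/V_ref = 114 / 72 = 1.583333
log10(1.583333) = 0.199572
20 * 0.199572 = 3.9914
L = 74 + 3.9914 = 78.0 dB

78.0


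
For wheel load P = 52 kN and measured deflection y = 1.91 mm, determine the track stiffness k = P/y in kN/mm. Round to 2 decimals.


Track stiffness k = P / y
k = 52 / 1.91
k = 27.23 kN/mm

27.23


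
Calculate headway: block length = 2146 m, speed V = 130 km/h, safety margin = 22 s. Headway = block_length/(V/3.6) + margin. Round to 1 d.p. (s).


V = 130 / 3.6 = 36.1111 m/s
Block traversal time = 2146 / 36.1111 = 59.4277 s
Headway = 59.4277 + 22
Headway = 81.4 s

81.4


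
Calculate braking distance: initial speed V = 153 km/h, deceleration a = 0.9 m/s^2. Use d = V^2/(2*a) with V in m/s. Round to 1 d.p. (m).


Convert speed: V = 153 / 3.6 = 42.5 m/s
V^2 = 1806.25
d = 1806.25 / (2 * 0.9)
d = 1806.25 / 1.8
d = 1003.5 m

1003.5


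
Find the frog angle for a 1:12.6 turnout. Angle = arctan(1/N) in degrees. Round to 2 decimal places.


1/N = 1/12.6 = 0.079365
angle = arctan(0.079365) = 0.079199 rad
angle = 0.079199 * 180/pi = 4.54 degrees

4.54


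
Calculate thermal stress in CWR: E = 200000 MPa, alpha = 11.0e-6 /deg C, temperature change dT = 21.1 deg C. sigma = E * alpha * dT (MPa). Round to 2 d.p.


sigma = E * alpha * dT
sigma = 200000 * 11.0e-6 * 21.1
sigma = 2.2 * 21.1
sigma = 46.42 MPa

46.42


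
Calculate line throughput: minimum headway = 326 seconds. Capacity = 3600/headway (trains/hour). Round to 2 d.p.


Capacity = 3600 / headway
Capacity = 3600 / 326
Capacity = 11.04 trains/hour

11.04


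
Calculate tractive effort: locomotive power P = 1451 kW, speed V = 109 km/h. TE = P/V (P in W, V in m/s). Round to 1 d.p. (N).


Convert: P = 1451 kW = 1451000 W
V = 109 / 3.6 = 30.2778 m/s
TE = 1451000 / 30.2778
TE = 47922.9 N

47922.9


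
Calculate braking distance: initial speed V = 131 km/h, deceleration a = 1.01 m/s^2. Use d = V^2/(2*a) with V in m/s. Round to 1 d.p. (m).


Convert speed: V = 131 / 3.6 = 36.3889 m/s
V^2 = 1324.1512
d = 1324.1512 / (2 * 1.01)
d = 1324.1512 / 2.02
d = 655.5 m

655.5


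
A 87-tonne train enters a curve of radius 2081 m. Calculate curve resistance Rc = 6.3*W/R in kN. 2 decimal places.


Rc = 6.3 * W / R
Rc = 6.3 * 87 / 2081
Rc = 548.1 / 2081
Rc = 0.26 kN

0.26


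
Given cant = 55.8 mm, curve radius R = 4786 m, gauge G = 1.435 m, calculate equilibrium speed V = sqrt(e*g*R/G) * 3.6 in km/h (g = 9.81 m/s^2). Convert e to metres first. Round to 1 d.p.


Convert cant: e = 55.8 mm = 0.0558 m
V_ms = sqrt(0.0558 * 9.81 * 4786 / 1.435)
V_ms = sqrt(1825.677232) = 42.7279 m/s
V = 42.7279 * 3.6 = 153.8 km/h

153.8


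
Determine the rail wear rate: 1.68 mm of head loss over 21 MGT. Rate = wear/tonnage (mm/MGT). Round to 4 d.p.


Wear rate = total wear / cumulative tonnage
Rate = 1.68 / 21
Rate = 0.0800 mm/MGT

0.0800


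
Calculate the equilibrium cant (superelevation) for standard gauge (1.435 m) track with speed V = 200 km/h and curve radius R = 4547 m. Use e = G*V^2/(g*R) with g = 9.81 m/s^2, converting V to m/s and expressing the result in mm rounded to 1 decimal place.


Convert speed: V = 200 / 3.6 = 55.5556 m/s
Apply formula: e = 1.435 * 55.5556^2 / (9.81 * 4547)
e = 1.435 * 3086.4198 / 44606.07
e = 0.099292 m = 99.3 mm

99.3


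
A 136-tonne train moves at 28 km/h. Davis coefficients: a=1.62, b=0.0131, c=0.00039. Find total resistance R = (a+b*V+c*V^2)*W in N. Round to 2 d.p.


b*V = 0.0131 * 28 = 0.3668
c*V^2 = 0.00039 * 784 = 0.30576
R_per_t = 1.62 + 0.3668 + 0.30576 = 2.29256 N/t
R_total = 2.29256 * 136 = 311.79 N

311.79


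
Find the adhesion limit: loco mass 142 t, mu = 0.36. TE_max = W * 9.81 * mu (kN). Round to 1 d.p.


TE_max = W * g * mu
TE_max = 142 * 9.81 * 0.36
TE_max = 1393.02 * 0.36
TE_max = 501.5 kN

501.5


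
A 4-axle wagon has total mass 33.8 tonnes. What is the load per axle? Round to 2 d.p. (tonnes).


Load per axle = total weight / number of axles
Load = 33.8 / 4
Load = 8.45 tonnes

8.45


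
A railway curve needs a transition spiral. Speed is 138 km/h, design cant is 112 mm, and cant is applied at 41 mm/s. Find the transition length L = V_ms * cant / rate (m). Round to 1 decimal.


Convert speed: V = 138 / 3.6 = 38.3333 m/s
L = 38.3333 * 112 / 41
L = 4293.3333 / 41
L = 104.7 m

104.7


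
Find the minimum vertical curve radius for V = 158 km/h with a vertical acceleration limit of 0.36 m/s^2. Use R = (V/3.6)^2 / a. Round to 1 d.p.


Convert speed: V = 158 / 3.6 = 43.8889 m/s
V^2 = 1926.2346 m^2/s^2
R_v = 1926.2346 / 0.36
R_v = 5350.7 m

5350.7


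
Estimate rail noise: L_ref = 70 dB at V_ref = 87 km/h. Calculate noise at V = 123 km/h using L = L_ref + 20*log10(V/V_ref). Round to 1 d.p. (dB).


V/V_ref = 123 / 87 = 1.413793
log10(1.413793) = 0.150386
20 * 0.150386 = 3.0077
L = 70 + 3.0077 = 73.0 dB

73.0


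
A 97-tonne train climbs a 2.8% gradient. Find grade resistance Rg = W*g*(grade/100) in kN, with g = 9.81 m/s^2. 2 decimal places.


Rg = W * 9.81 * grade / 100
Rg = 97 * 9.81 * 2.8 / 100
Rg = 951.57 * 0.028
Rg = 26.64 kN

26.64


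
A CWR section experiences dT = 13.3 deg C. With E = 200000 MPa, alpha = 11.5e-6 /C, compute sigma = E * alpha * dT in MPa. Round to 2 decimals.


sigma = E * alpha * dT
sigma = 200000 * 11.5e-6 * 13.3
sigma = 2.3 * 13.3
sigma = 30.59 MPa

30.59


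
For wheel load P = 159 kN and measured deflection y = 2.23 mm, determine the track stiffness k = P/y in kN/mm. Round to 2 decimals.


Track stiffness k = P / y
k = 159 / 2.23
k = 71.30 kN/mm

71.30


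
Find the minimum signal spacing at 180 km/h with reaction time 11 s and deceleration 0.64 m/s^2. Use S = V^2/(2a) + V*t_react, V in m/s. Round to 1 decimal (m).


V = 180 / 3.6 = 50.0 m/s
Braking distance = 50.0^2 / (2*0.64) = 1953.125 m
Sighting distance = 50.0 * 11 = 550.0 m
S = 1953.125 + 550.0 = 2503.1 m

2503.1


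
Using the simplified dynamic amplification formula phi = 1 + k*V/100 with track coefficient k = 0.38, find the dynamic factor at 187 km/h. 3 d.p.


phi = 1 + k * V / 100
phi = 1 + 0.38 * 187 / 100
phi = 1 + 0.7106
phi = 1.711

1.711


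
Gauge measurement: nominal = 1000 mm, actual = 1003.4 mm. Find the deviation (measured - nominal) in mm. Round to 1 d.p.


Deviation = measured - nominal
Deviation = 1003.4 - 1000
Deviation = 3.4 mm

3.4


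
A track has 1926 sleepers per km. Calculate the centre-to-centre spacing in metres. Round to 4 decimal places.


Spacing = 1000 m / number of sleepers
Spacing = 1000 / 1926
Spacing = 0.5192 m

0.5192


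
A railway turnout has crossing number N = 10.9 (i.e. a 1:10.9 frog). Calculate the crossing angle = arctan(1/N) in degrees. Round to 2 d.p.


1/N = 1/10.9 = 0.091743
angle = arctan(0.091743) = 0.091487 rad
angle = 0.091487 * 180/pi = 5.24 degrees

5.24


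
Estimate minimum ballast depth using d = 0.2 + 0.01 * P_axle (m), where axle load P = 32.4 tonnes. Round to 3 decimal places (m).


d = 0.2 + 0.01 * 32.4
d = 0.2 + 0.324
d = 0.524 m

0.524


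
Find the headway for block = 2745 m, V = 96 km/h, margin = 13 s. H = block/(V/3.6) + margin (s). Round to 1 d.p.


V = 96 / 3.6 = 26.6667 m/s
Block traversal time = 2745 / 26.6667 = 102.9375 s
Headway = 102.9375 + 13
Headway = 115.9 s

115.9


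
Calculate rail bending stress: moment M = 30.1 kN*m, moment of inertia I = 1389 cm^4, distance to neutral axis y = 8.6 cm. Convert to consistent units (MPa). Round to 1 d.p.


Convert units:
M = 30.1 kN*m = 30100000 N*mm
y = 8.6 cm = 86 mm
I = 1389 cm^4 = 13890000 mm^4
sigma = 30100000 * 86 / 13890000
sigma = 186.4 MPa

186.4


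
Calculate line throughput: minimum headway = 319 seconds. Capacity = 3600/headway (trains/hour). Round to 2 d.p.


Capacity = 3600 / headway
Capacity = 3600 / 319
Capacity = 11.29 trains/hour

11.29


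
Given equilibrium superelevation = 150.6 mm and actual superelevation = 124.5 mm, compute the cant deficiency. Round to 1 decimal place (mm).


Cant deficiency = equilibrium cant - actual cant
CD = 150.6 - 124.5
CD = 26.1 mm

26.1


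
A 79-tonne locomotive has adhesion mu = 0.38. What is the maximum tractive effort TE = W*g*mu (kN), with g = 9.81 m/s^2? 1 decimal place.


TE_max = W * g * mu
TE_max = 79 * 9.81 * 0.38
TE_max = 774.99 * 0.38
TE_max = 294.5 kN

294.5


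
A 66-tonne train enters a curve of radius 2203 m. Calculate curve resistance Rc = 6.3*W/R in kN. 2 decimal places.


Rc = 6.3 * W / R
Rc = 6.3 * 66 / 2203
Rc = 415.8 / 2203
Rc = 0.19 kN

0.19


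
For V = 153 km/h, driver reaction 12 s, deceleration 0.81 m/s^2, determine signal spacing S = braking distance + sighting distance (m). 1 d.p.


V = 153 / 3.6 = 42.5 m/s
Braking distance = 42.5^2 / (2*0.81) = 1114.9691 m
Sighting distance = 42.5 * 12 = 510.0 m
S = 1114.9691 + 510.0 = 1625.0 m

1625.0


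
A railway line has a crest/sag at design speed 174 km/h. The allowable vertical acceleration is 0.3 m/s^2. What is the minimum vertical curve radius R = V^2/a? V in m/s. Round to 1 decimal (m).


Convert speed: V = 174 / 3.6 = 48.3333 m/s
V^2 = 2336.1111 m^2/s^2
R_v = 2336.1111 / 0.3
R_v = 7787.0 m

7787.0


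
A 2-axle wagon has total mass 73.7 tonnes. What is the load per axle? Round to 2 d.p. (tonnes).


Load per axle = total weight / number of axles
Load = 73.7 / 2
Load = 36.85 tonnes

36.85


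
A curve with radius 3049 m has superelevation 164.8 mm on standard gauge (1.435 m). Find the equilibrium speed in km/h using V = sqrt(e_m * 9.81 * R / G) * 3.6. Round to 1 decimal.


Convert cant: e = 164.8 mm = 0.1648 m
V_ms = sqrt(0.1648 * 9.81 * 3049 / 1.435)
V_ms = sqrt(3435.039521) = 58.6092 m/s
V = 58.6092 * 3.6 = 211.0 km/h

211.0


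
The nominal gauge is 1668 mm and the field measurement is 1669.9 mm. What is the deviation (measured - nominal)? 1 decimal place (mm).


Deviation = measured - nominal
Deviation = 1669.9 - 1668
Deviation = 1.9 mm

1.9


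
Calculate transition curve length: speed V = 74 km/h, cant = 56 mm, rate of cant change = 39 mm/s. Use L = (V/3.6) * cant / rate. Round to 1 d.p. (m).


Convert speed: V = 74 / 3.6 = 20.5556 m/s
L = 20.5556 * 56 / 39
L = 1151.1111 / 39
L = 29.5 m

29.5


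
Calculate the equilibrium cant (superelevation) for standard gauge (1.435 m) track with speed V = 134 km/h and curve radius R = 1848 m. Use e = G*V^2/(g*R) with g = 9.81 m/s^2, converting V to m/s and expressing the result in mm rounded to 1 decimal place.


Convert speed: V = 134 / 3.6 = 37.2222 m/s
Apply formula: e = 1.435 * 37.2222^2 / (9.81 * 1848)
e = 1.435 * 1385.4938 / 18128.88
e = 0.109669 m = 109.7 mm

109.7


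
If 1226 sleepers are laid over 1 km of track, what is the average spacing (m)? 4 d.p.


Spacing = 1000 m / number of sleepers
Spacing = 1000 / 1226
Spacing = 0.8157 m

0.8157


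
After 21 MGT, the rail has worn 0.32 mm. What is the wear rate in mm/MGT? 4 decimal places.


Wear rate = total wear / cumulative tonnage
Rate = 0.32 / 21
Rate = 0.0152 mm/MGT

0.0152


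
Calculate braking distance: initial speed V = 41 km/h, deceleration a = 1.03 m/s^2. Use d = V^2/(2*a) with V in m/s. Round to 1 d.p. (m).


Convert speed: V = 41 / 3.6 = 11.3889 m/s
V^2 = 129.7068
d = 129.7068 / (2 * 1.03)
d = 129.7068 / 2.06
d = 63.0 m

63.0


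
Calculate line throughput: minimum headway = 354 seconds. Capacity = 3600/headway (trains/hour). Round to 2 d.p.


Capacity = 3600 / headway
Capacity = 3600 / 354
Capacity = 10.17 trains/hour

10.17


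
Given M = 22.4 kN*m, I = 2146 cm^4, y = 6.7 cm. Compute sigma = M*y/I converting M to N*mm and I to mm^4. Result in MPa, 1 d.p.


Convert units:
M = 22.4 kN*m = 22400000 N*mm
y = 6.7 cm = 67 mm
I = 2146 cm^4 = 21460000 mm^4
sigma = 22400000 * 67 / 21460000
sigma = 69.9 MPa

69.9


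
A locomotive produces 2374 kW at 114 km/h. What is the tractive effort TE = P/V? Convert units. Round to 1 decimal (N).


Convert: P = 2374 kW = 2374000 W
V = 114 / 3.6 = 31.6667 m/s
TE = 2374000 / 31.6667
TE = 74968.4 N

74968.4


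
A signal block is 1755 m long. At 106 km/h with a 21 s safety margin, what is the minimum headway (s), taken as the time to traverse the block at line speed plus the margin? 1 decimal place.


V = 106 / 3.6 = 29.4444 m/s
Block traversal time = 1755 / 29.4444 = 59.6038 s
Headway = 59.6038 + 21
Headway = 80.6 s

80.6


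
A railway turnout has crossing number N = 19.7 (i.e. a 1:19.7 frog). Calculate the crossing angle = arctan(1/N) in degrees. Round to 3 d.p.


1/N = 1/19.7 = 0.050761
angle = arctan(0.050761) = 0.050718 rad
angle = 0.050718 * 180/pi = 2.906 degrees

2.906


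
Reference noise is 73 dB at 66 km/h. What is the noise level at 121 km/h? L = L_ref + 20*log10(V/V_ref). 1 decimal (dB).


V/V_ref = 121 / 66 = 1.833333
log10(1.833333) = 0.263241
20 * 0.263241 = 5.2648
L = 73 + 5.2648 = 78.3 dB

78.3


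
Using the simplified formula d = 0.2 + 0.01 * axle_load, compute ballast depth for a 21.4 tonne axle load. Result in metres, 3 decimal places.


d = 0.2 + 0.01 * 21.4
d = 0.2 + 0.214
d = 0.414 m

0.414


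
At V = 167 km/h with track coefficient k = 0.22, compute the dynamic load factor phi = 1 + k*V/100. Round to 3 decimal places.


phi = 1 + k * V / 100
phi = 1 + 0.22 * 167 / 100
phi = 1 + 0.3674
phi = 1.367

1.367


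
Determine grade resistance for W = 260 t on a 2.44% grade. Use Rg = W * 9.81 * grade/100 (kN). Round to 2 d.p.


Rg = W * 9.81 * grade / 100
Rg = 260 * 9.81 * 2.44 / 100
Rg = 2550.6 * 0.0244
Rg = 62.23 kN

62.23


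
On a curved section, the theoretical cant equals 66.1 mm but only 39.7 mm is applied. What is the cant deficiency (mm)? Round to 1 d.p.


Cant deficiency = equilibrium cant - actual cant
CD = 66.1 - 39.7
CD = 26.4 mm

26.4


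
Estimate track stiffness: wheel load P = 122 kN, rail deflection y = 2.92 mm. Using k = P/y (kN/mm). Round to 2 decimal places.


Track stiffness k = P / y
k = 122 / 2.92
k = 41.78 kN/mm

41.78


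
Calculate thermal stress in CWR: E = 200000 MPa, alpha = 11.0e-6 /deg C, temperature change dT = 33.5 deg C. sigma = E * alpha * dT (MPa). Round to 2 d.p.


sigma = E * alpha * dT
sigma = 200000 * 11.0e-6 * 33.5
sigma = 2.2 * 33.5
sigma = 73.70 MPa

73.70


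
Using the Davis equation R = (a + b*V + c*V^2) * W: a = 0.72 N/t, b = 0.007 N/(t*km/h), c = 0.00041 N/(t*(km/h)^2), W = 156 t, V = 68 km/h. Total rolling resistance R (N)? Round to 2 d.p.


b*V = 0.007 * 68 = 0.476
c*V^2 = 0.00041 * 4624 = 1.89584
R_per_t = 0.72 + 0.476 + 1.89584 = 3.09184 N/t
R_total = 3.09184 * 156 = 482.33 N

482.33


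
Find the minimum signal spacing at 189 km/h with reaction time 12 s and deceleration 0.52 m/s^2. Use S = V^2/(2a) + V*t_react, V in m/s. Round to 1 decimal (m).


V = 189 / 3.6 = 52.5 m/s
Braking distance = 52.5^2 / (2*0.52) = 2650.2404 m
Sighting distance = 52.5 * 12 = 630.0 m
S = 2650.2404 + 630.0 = 3280.2 m

3280.2


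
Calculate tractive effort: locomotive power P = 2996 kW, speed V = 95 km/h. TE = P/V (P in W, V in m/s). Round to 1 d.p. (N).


Convert: P = 2996 kW = 2996000 W
V = 95 / 3.6 = 26.3889 m/s
TE = 2996000 / 26.3889
TE = 113532.6 N

113532.6


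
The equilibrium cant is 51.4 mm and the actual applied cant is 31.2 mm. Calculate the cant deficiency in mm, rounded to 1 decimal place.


Cant deficiency = equilibrium cant - actual cant
CD = 51.4 - 31.2
CD = 20.2 mm

20.2


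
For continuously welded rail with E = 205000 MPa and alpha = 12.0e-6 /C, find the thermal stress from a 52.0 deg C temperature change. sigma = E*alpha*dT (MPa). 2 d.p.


sigma = E * alpha * dT
sigma = 205000 * 12.0e-6 * 52.0
sigma = 2.46 * 52.0
sigma = 127.92 MPa

127.92


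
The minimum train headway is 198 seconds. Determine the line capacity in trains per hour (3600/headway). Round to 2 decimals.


Capacity = 3600 / headway
Capacity = 3600 / 198
Capacity = 18.18 trains/hour

18.18


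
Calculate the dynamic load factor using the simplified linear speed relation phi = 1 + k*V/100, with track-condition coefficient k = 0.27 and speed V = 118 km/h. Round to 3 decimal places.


phi = 1 + k * V / 100
phi = 1 + 0.27 * 118 / 100
phi = 1 + 0.3186
phi = 1.319

1.319


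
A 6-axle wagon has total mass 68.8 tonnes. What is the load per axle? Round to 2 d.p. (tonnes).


Load per axle = total weight / number of axles
Load = 68.8 / 6
Load = 11.47 tonnes

11.47


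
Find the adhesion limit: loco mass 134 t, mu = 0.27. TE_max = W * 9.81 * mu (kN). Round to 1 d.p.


TE_max = W * g * mu
TE_max = 134 * 9.81 * 0.27
TE_max = 1314.54 * 0.27
TE_max = 354.9 kN

354.9


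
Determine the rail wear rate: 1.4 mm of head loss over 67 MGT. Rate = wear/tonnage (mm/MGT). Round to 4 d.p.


Wear rate = total wear / cumulative tonnage
Rate = 1.4 / 67
Rate = 0.0209 mm/MGT

0.0209


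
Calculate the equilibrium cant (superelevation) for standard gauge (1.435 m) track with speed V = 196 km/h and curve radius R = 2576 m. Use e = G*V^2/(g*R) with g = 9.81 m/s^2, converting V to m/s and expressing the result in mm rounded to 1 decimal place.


Convert speed: V = 196 / 3.6 = 54.4444 m/s
Apply formula: e = 1.435 * 54.4444^2 / (9.81 * 2576)
e = 1.435 * 2964.1975 / 25270.56
e = 0.168323 m = 168.3 mm

168.3


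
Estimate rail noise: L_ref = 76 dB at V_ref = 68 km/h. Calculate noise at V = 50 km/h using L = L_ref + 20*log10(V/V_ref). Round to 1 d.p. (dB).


V/V_ref = 50 / 68 = 0.735294
log10(0.735294) = -0.133539
20 * -0.133539 = -2.6708
L = 76 + -2.6708 = 73.3 dB

73.3


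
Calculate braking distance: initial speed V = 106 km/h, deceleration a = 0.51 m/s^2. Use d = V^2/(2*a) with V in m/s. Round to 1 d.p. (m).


Convert speed: V = 106 / 3.6 = 29.4444 m/s
V^2 = 866.9753
d = 866.9753 / (2 * 0.51)
d = 866.9753 / 1.02
d = 850.0 m

850.0


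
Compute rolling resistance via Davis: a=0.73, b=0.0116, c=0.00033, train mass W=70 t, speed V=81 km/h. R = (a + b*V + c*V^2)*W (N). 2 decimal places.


b*V = 0.0116 * 81 = 0.9396
c*V^2 = 0.00033 * 6561 = 2.16513
R_per_t = 0.73 + 0.9396 + 2.16513 = 3.83473 N/t
R_total = 3.83473 * 70 = 268.43 N

268.43


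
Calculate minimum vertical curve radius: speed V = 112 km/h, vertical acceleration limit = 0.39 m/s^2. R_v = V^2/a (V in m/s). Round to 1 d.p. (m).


Convert speed: V = 112 / 3.6 = 31.1111 m/s
V^2 = 967.9012 m^2/s^2
R_v = 967.9012 / 0.39
R_v = 2481.8 m

2481.8


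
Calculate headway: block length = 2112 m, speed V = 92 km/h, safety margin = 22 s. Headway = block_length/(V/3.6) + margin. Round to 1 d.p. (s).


V = 92 / 3.6 = 25.5556 m/s
Block traversal time = 2112 / 25.5556 = 82.6435 s
Headway = 82.6435 + 22
Headway = 104.6 s

104.6


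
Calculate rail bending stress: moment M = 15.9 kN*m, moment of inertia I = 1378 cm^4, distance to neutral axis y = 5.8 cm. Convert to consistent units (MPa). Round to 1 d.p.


Convert units:
M = 15.9 kN*m = 15900000 N*mm
y = 5.8 cm = 58 mm
I = 1378 cm^4 = 13780000 mm^4
sigma = 15900000 * 58 / 13780000
sigma = 66.9 MPa

66.9


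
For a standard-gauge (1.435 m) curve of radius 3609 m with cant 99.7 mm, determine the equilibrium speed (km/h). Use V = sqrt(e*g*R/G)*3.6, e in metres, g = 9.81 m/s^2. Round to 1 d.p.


Convert cant: e = 99.7 mm = 0.0997 m
V_ms = sqrt(0.0997 * 9.81 * 3609 / 1.435)
V_ms = sqrt(2459.796316) = 49.5963 m/s
V = 49.5963 * 3.6 = 178.5 km/h

178.5


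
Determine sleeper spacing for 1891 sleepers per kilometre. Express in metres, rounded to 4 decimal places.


Spacing = 1000 m / number of sleepers
Spacing = 1000 / 1891
Spacing = 0.5288 m

0.5288


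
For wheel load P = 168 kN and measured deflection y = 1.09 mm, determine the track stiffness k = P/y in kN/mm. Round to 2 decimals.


Track stiffness k = P / y
k = 168 / 1.09
k = 154.13 kN/mm

154.13


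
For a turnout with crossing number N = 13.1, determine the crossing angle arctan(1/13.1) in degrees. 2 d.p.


1/N = 1/13.1 = 0.076336
angle = arctan(0.076336) = 0.076188 rad
angle = 0.076188 * 180/pi = 4.37 degrees

4.37


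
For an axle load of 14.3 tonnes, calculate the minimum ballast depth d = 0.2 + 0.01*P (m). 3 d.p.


d = 0.2 + 0.01 * 14.3
d = 0.2 + 0.143
d = 0.343 m

0.343


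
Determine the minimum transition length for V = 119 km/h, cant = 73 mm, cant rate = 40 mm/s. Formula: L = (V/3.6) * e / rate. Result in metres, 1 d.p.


Convert speed: V = 119 / 3.6 = 33.0556 m/s
L = 33.0556 * 73 / 40
L = 2413.0556 / 40
L = 60.3 m

60.3


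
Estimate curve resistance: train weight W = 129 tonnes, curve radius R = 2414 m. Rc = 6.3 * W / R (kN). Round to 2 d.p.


Rc = 6.3 * W / R
Rc = 6.3 * 129 / 2414
Rc = 812.7 / 2414
Rc = 0.34 kN

0.34


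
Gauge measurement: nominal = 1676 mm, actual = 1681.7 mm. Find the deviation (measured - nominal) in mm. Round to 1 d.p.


Deviation = measured - nominal
Deviation = 1681.7 - 1676
Deviation = 5.7 mm

5.7


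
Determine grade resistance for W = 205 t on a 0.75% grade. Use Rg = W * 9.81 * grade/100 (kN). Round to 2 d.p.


Rg = W * 9.81 * grade / 100
Rg = 205 * 9.81 * 0.75 / 100
Rg = 2011.05 * 0.0075
Rg = 15.08 kN

15.08


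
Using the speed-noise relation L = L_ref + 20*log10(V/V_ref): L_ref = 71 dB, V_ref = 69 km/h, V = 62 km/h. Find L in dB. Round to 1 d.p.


V/V_ref = 62 / 69 = 0.898551
log10(0.898551) = -0.046457
20 * -0.046457 = -0.9291
L = 71 + -0.9291 = 70.1 dB

70.1


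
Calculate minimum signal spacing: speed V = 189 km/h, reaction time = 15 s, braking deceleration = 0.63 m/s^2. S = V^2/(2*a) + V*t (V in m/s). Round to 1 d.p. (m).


V = 189 / 3.6 = 52.5 m/s
Braking distance = 52.5^2 / (2*0.63) = 2187.5 m
Sighting distance = 52.5 * 15 = 787.5 m
S = 2187.5 + 787.5 = 2975.0 m

2975.0


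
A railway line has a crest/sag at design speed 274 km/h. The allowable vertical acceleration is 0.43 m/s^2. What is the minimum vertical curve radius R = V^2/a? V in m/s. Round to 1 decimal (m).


Convert speed: V = 274 / 3.6 = 76.1111 m/s
V^2 = 5792.9012 m^2/s^2
R_v = 5792.9012 / 0.43
R_v = 13471.9 m

13471.9


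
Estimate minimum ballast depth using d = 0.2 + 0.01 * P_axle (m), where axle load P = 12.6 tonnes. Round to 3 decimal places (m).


d = 0.2 + 0.01 * 12.6
d = 0.2 + 0.126
d = 0.326 m

0.326


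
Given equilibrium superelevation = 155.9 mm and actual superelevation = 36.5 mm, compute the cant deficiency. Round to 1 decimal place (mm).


Cant deficiency = equilibrium cant - actual cant
CD = 155.9 - 36.5
CD = 119.4 mm

119.4


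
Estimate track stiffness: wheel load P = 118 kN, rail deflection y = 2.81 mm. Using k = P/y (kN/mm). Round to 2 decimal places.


Track stiffness k = P / y
k = 118 / 2.81
k = 41.99 kN/mm

41.99


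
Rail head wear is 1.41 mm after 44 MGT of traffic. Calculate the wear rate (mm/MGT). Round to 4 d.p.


Wear rate = total wear / cumulative tonnage
Rate = 1.41 / 44
Rate = 0.0320 mm/MGT

0.0320


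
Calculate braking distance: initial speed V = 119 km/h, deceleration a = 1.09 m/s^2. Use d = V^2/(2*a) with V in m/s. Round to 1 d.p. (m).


Convert speed: V = 119 / 3.6 = 33.0556 m/s
V^2 = 1092.6698
d = 1092.6698 / (2 * 1.09)
d = 1092.6698 / 2.18
d = 501.2 m

501.2


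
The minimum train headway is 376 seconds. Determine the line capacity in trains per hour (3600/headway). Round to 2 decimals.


Capacity = 3600 / headway
Capacity = 3600 / 376
Capacity = 9.57 trains/hour

9.57


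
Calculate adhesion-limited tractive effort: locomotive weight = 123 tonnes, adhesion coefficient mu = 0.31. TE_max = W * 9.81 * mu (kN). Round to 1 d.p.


TE_max = W * g * mu
TE_max = 123 * 9.81 * 0.31
TE_max = 1206.63 * 0.31
TE_max = 374.1 kN

374.1


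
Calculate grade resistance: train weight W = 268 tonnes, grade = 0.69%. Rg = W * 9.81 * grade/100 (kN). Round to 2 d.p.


Rg = W * 9.81 * grade / 100
Rg = 268 * 9.81 * 0.69 / 100
Rg = 2629.08 * 0.0069
Rg = 18.14 kN

18.14


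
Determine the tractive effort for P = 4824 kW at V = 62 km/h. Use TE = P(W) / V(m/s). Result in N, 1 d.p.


Convert: P = 4824 kW = 4824000 W
V = 62 / 3.6 = 17.2222 m/s
TE = 4824000 / 17.2222
TE = 280103.2 N

280103.2


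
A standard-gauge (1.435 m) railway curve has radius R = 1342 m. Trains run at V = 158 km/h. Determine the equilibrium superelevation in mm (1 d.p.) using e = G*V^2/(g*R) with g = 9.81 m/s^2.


Convert speed: V = 158 / 3.6 = 43.8889 m/s
Apply formula: e = 1.435 * 43.8889^2 / (9.81 * 1342)
e = 1.435 * 1926.2346 / 13165.02
e = 0.209961 m = 210.0 mm

210.0


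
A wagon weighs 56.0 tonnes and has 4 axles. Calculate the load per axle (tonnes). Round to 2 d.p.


Load per axle = total weight / number of axles
Load = 56.0 / 4
Load = 14.00 tonnes

14.00


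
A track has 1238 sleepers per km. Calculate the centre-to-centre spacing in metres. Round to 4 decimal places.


Spacing = 1000 m / number of sleepers
Spacing = 1000 / 1238
Spacing = 0.8078 m

0.8078


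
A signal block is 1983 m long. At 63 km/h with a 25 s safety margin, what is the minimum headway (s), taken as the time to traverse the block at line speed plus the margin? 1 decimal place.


V = 63 / 3.6 = 17.5 m/s
Block traversal time = 1983 / 17.5 = 113.3143 s
Headway = 113.3143 + 25
Headway = 138.3 s

138.3


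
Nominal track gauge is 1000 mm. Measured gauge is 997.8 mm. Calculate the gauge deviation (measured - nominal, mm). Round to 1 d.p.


Deviation = measured - nominal
Deviation = 997.8 - 1000
Deviation = -2.2 mm

-2.2


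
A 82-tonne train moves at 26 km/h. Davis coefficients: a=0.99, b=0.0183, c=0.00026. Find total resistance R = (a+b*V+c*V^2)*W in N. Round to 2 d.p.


b*V = 0.0183 * 26 = 0.4758
c*V^2 = 0.00026 * 676 = 0.17576
R_per_t = 0.99 + 0.4758 + 0.17576 = 1.64156 N/t
R_total = 1.64156 * 82 = 134.61 N

134.61


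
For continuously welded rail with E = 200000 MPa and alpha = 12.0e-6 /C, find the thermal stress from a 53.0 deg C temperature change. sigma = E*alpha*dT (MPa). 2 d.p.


sigma = E * alpha * dT
sigma = 200000 * 12.0e-6 * 53.0
sigma = 2.4 * 53.0
sigma = 127.20 MPa

127.20


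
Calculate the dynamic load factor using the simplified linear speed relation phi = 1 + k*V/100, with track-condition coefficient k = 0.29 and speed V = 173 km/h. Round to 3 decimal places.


phi = 1 + k * V / 100
phi = 1 + 0.29 * 173 / 100
phi = 1 + 0.5017
phi = 1.502

1.502


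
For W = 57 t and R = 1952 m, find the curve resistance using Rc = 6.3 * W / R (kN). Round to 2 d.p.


Rc = 6.3 * W / R
Rc = 6.3 * 57 / 1952
Rc = 359.1 / 1952
Rc = 0.18 kN

0.18


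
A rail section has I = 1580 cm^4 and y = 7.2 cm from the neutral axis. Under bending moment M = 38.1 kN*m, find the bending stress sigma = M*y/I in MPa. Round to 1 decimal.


Convert units:
M = 38.1 kN*m = 38100000 N*mm
y = 7.2 cm = 72 mm
I = 1580 cm^4 = 15800000 mm^4
sigma = 38100000 * 72 / 15800000
sigma = 173.6 MPa

173.6


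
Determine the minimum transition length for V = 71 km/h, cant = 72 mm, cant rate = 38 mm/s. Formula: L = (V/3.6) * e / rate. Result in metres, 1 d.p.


Convert speed: V = 71 / 3.6 = 19.7222 m/s
L = 19.7222 * 72 / 38
L = 1420.0 / 38
L = 37.4 m

37.4


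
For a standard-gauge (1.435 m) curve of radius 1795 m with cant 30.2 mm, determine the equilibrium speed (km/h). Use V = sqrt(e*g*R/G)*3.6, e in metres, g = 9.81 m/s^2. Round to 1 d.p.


Convert cant: e = 30.2 mm = 0.0302 m
V_ms = sqrt(0.0302 * 9.81 * 1795 / 1.435)
V_ms = sqrt(370.585568) = 19.2506 m/s
V = 19.2506 * 3.6 = 69.3 km/h

69.3


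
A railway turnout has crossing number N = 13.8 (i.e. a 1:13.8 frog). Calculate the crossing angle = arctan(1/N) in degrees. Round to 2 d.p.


1/N = 1/13.8 = 0.072464
angle = arctan(0.072464) = 0.072337 rad
angle = 0.072337 * 180/pi = 4.14 degrees

4.14


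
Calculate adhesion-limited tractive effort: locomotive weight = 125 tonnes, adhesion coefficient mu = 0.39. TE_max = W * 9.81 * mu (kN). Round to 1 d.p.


TE_max = W * g * mu
TE_max = 125 * 9.81 * 0.39
TE_max = 1226.25 * 0.39
TE_max = 478.2 kN

478.2


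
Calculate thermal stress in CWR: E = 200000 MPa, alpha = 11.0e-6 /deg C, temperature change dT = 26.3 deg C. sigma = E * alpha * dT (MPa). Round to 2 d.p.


sigma = E * alpha * dT
sigma = 200000 * 11.0e-6 * 26.3
sigma = 2.2 * 26.3
sigma = 57.86 MPa

57.86


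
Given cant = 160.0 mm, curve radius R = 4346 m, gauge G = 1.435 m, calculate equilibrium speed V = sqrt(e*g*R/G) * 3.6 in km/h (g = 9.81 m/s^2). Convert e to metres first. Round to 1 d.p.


Convert cant: e = 160.0 mm = 0.1600 m
V_ms = sqrt(0.1600 * 9.81 * 4346 / 1.435)
V_ms = sqrt(4753.645714) = 68.9467 m/s
V = 68.9467 * 3.6 = 248.2 km/h

248.2


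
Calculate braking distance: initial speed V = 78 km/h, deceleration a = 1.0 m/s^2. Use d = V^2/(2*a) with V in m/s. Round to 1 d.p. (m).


Convert speed: V = 78 / 3.6 = 21.6667 m/s
V^2 = 469.4444
d = 469.4444 / (2 * 1.0)
d = 469.4444 / 2.0
d = 234.7 m

234.7


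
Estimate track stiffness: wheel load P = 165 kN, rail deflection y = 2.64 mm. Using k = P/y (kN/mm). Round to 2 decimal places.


Track stiffness k = P / y
k = 165 / 2.64
k = 62.50 kN/mm

62.50


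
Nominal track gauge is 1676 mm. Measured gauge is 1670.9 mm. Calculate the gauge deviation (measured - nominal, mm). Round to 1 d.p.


Deviation = measured - nominal
Deviation = 1670.9 - 1676
Deviation = -5.1 mm

-5.1


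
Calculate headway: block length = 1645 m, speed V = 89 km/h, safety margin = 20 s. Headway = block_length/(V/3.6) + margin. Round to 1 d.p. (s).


V = 89 / 3.6 = 24.7222 m/s
Block traversal time = 1645 / 24.7222 = 66.5393 s
Headway = 66.5393 + 20
Headway = 86.5 s

86.5


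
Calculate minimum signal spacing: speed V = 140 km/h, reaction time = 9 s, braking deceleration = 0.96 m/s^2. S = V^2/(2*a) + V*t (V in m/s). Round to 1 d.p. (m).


V = 140 / 3.6 = 38.8889 m/s
Braking distance = 38.8889^2 / (2*0.96) = 787.68 m
Sighting distance = 38.8889 * 9 = 350.0 m
S = 787.68 + 350.0 = 1137.7 m

1137.7


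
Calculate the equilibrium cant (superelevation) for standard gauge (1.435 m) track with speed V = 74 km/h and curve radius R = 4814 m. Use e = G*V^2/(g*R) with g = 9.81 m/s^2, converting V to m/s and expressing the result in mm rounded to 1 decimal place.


Convert speed: V = 74 / 3.6 = 20.5556 m/s
Apply formula: e = 1.435 * 20.5556^2 / (9.81 * 4814)
e = 1.435 * 422.5309 / 47225.34
e = 0.012839 m = 12.8 mm

12.8


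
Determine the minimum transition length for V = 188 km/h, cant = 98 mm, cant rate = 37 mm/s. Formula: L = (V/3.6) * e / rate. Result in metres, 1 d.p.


Convert speed: V = 188 / 3.6 = 52.2222 m/s
L = 52.2222 * 98 / 37
L = 5117.7778 / 37
L = 138.3 m

138.3


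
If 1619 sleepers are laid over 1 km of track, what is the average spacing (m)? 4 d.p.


Spacing = 1000 m / number of sleepers
Spacing = 1000 / 1619
Spacing = 0.6177 m

0.6177


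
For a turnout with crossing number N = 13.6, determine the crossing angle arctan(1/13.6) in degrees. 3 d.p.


1/N = 1/13.6 = 0.073529
angle = arctan(0.073529) = 0.073397 rad
angle = 0.073397 * 180/pi = 4.205 degrees

4.205


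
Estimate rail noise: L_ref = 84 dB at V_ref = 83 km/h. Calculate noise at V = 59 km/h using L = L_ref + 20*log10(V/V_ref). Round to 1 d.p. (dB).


V/V_ref = 59 / 83 = 0.710843
log10(0.710843) = -0.148226
20 * -0.148226 = -2.9645
L = 84 + -2.9645 = 81.0 dB

81.0


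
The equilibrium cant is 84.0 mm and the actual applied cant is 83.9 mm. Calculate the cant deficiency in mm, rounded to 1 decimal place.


Cant deficiency = equilibrium cant - actual cant
CD = 84.0 - 83.9
CD = 0.1 mm

0.1


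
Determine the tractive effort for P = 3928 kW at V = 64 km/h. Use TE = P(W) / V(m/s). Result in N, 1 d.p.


Convert: P = 3928 kW = 3928000 W
V = 64 / 3.6 = 17.7778 m/s
TE = 3928000 / 17.7778
TE = 220950.0 N

220950.0


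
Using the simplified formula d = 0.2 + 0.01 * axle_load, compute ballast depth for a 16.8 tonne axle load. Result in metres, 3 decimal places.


d = 0.2 + 0.01 * 16.8
d = 0.2 + 0.168
d = 0.368 m

0.368


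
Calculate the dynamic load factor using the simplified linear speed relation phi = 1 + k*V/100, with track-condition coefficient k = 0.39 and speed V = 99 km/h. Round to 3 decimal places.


phi = 1 + k * V / 100
phi = 1 + 0.39 * 99 / 100
phi = 1 + 0.3861
phi = 1.386

1.386


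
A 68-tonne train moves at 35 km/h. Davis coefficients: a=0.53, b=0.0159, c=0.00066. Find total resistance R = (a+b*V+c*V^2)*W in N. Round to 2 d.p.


b*V = 0.0159 * 35 = 0.5565
c*V^2 = 0.00066 * 1225 = 0.8085
R_per_t = 0.53 + 0.5565 + 0.8085 = 1.895 N/t
R_total = 1.895 * 68 = 128.86 N

128.86


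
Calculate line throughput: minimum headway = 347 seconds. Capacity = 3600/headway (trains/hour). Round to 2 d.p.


Capacity = 3600 / headway
Capacity = 3600 / 347
Capacity = 10.37 trains/hour

10.37


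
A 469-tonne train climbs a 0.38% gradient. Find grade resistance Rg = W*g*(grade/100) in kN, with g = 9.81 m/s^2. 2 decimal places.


Rg = W * 9.81 * grade / 100
Rg = 469 * 9.81 * 0.38 / 100
Rg = 4600.89 * 0.0038
Rg = 17.48 kN

17.48


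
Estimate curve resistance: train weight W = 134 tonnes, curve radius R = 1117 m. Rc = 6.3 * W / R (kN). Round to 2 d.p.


Rc = 6.3 * W / R
Rc = 6.3 * 134 / 1117
Rc = 844.2 / 1117
Rc = 0.76 kN

0.76


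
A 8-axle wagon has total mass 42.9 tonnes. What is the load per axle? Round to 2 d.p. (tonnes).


Load per axle = total weight / number of axles
Load = 42.9 / 8
Load = 5.36 tonnes

5.36


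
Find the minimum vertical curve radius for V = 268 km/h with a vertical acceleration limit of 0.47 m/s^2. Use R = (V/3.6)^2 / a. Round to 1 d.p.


Convert speed: V = 268 / 3.6 = 74.4444 m/s
V^2 = 5541.9753 m^2/s^2
R_v = 5541.9753 / 0.47
R_v = 11791.4 m

11791.4


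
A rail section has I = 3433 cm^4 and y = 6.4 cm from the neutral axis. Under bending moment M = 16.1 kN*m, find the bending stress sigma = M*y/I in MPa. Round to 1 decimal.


Convert units:
M = 16.1 kN*m = 16100000 N*mm
y = 6.4 cm = 64 mm
I = 3433 cm^4 = 34330000 mm^4
sigma = 16100000 * 64 / 34330000
sigma = 30.0 MPa

30.0


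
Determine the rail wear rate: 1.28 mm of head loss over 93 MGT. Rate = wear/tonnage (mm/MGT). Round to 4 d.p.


Wear rate = total wear / cumulative tonnage
Rate = 1.28 / 93
Rate = 0.0138 mm/MGT

0.0138


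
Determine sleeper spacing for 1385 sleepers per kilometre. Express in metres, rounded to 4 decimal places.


Spacing = 1000 m / number of sleepers
Spacing = 1000 / 1385
Spacing = 0.7220 m

0.7220


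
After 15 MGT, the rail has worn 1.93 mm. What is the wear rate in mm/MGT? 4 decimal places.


Wear rate = total wear / cumulative tonnage
Rate = 1.93 / 15
Rate = 0.1287 mm/MGT

0.1287


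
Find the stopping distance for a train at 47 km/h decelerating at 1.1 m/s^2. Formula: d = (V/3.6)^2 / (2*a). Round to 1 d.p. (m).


Convert speed: V = 47 / 3.6 = 13.0556 m/s
V^2 = 170.4475
d = 170.4475 / (2 * 1.1)
d = 170.4475 / 2.2
d = 77.5 m

77.5


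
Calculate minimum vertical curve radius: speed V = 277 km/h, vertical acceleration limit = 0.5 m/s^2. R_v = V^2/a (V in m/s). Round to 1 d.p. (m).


Convert speed: V = 277 / 3.6 = 76.9444 m/s
V^2 = 5920.4475 m^2/s^2
R_v = 5920.4475 / 0.5
R_v = 11840.9 m

11840.9


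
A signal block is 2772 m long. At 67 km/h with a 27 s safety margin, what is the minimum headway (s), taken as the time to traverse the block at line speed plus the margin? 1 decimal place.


V = 67 / 3.6 = 18.6111 m/s
Block traversal time = 2772 / 18.6111 = 148.9433 s
Headway = 148.9433 + 27
Headway = 175.9 s

175.9
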